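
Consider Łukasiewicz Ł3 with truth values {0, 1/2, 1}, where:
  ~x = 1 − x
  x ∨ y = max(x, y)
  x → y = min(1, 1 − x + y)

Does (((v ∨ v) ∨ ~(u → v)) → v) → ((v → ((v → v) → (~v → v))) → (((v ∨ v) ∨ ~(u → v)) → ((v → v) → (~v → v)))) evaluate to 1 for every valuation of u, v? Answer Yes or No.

u = 0, v = 0 ↦ 1
u = 0, v = 1/2 ↦ 1
u = 0, v = 1 ↦ 1
u = 1/2, v = 0 ↦ 1
u = 1/2, v = 1/2 ↦ 1
u = 1/2, v = 1 ↦ 1
u = 1, v = 0 ↦ 1
u = 1, v = 1/2 ↦ 1
u = 1, v = 1 ↦ 1
Every assignment gives a value ≥ 1.

Yes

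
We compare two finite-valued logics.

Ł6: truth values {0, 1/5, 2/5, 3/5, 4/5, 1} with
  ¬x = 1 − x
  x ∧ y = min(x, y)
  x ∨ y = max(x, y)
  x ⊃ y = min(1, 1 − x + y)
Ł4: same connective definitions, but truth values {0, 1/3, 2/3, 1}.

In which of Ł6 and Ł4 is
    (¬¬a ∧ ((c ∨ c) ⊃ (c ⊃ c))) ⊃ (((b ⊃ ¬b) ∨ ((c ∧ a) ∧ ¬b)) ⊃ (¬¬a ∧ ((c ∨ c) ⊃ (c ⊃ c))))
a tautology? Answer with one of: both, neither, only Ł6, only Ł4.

both

In Ł6: every assignment gives 1 — tautology.
In Ł4: every assignment gives 1 — tautology.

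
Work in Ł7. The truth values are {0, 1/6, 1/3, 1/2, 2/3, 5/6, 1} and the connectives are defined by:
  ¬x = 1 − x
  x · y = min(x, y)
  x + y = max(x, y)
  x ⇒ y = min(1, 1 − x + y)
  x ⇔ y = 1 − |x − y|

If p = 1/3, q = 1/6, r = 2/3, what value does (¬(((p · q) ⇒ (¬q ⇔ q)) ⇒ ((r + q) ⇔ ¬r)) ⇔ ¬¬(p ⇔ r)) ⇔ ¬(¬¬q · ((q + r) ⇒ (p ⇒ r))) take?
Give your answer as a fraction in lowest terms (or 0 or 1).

5/6

p · q = 1/3 · 1/6 = 1/6
¬q = ¬1/6 = 5/6
¬q ⇔ q = 5/6 ⇔ 1/6 = 1/3
(p · q) ⇒ (¬q ⇔ q) = 1/6 ⇒ 1/3 = 1
r + q = 2/3 + 1/6 = 2/3
¬r = ¬2/3 = 1/3
(r + q) ⇔ ¬r = 2/3 ⇔ 1/3 = 2/3
((p · q) ⇒ (¬q ⇔ q)) ⇒ ((r + q) ⇔ ¬r) = 1 ⇒ 2/3 = 2/3
¬(((p · q) ⇒ (¬q ⇔ q)) ⇒ ((r + q) ⇔ ¬r)) = ¬2/3 = 1/3
p ⇔ r = 1/3 ⇔ 2/3 = 2/3
¬(p ⇔ r) = ¬2/3 = 1/3
¬¬(p ⇔ r) = ¬1/3 = 2/3
¬(((p · q) ⇒ (¬q ⇔ q)) ⇒ ((r + q) ⇔ ¬r)) ⇔ ¬¬(p ⇔ r) = 1/3 ⇔ 2/3 = 2/3
¬q = ¬1/6 = 5/6
¬¬q = ¬5/6 = 1/6
q + r = 1/6 + 2/3 = 2/3
p ⇒ r = 1/3 ⇒ 2/3 = 1
(q + r) ⇒ (p ⇒ r) = 2/3 ⇒ 1 = 1
¬¬q · ((q + r) ⇒ (p ⇒ r)) = 1/6 · 1 = 1/6
¬(¬¬q · ((q + r) ⇒ (p ⇒ r))) = ¬1/6 = 5/6
(¬(((p · q) ⇒ (¬q ⇔ q)) ⇒ ((r + q) ⇔ ¬r)) ⇔ ¬¬(p ⇔ r)) ⇔ ¬(¬¬q · ((q + r) ⇒ (p ⇒ r))) = 2/3 ⇔ 5/6 = 5/6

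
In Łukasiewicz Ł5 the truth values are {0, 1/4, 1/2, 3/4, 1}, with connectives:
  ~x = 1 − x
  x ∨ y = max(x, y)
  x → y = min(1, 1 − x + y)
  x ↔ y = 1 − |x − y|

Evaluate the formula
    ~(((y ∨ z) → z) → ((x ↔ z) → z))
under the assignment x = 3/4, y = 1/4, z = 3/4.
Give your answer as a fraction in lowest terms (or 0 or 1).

1/4

y ∨ z = 1/4 ∨ 3/4 = 3/4
(y ∨ z) → z = 3/4 → 3/4 = 1
x ↔ z = 3/4 ↔ 3/4 = 1
(x ↔ z) → z = 1 → 3/4 = 3/4
((y ∨ z) → z) → ((x ↔ z) → z) = 1 → 3/4 = 3/4
~(((y ∨ z) → z) → ((x ↔ z) → z)) = ~3/4 = 1/4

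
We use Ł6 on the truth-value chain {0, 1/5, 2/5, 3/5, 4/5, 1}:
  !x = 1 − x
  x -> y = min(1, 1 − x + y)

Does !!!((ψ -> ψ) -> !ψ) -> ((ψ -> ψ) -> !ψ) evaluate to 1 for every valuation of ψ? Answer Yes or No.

Counterexample: take ψ = 3/5.
ψ -> ψ = 3/5 -> 3/5 = 1
!ψ = !3/5 = 2/5
(ψ -> ψ) -> !ψ = 1 -> 2/5 = 2/5
!((ψ -> ψ) -> !ψ) = !2/5 = 3/5
!!((ψ -> ψ) -> !ψ) = !3/5 = 2/5
!!!((ψ -> ψ) -> !ψ) = !2/5 = 3/5
ψ -> ψ = 3/5 -> 3/5 = 1
!ψ = !3/5 = 2/5
(ψ -> ψ) -> !ψ = 1 -> 2/5 = 2/5
!!!((ψ -> ψ) -> !ψ) -> ((ψ -> ψ) -> !ψ) = 3/5 -> 2/5 = 4/5
This gives 4/5 ≠ 1.

No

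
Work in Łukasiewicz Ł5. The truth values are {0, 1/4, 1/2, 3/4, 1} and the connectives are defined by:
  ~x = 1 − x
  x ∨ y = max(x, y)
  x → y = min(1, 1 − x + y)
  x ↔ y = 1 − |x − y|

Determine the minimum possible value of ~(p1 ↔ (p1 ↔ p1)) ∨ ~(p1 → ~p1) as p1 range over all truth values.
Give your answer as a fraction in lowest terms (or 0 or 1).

1/2

Take p1 = 1/2:
p1 ↔ p1 = 1/2 ↔ 1/2 = 1
p1 ↔ (p1 ↔ p1) = 1/2 ↔ 1 = 1/2
~(p1 ↔ (p1 ↔ p1)) = ~1/2 = 1/2
~p1 = ~1/2 = 1/2
p1 → ~p1 = 1/2 → 1/2 = 1
~(p1 → ~p1) = ~1 = 0
~(p1 ↔ (p1 ↔ p1)) ∨ ~(p1 → ~p1) = 1/2 ∨ 0 = 1/2
No assignment yields a value below 1/2, so this is the minimum.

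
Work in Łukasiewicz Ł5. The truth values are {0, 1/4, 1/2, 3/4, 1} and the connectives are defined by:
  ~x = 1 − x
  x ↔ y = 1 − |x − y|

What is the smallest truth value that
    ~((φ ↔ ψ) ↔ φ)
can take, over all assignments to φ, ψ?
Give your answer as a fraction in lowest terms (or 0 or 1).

0

Take φ = 0, ψ = 1:
φ ↔ ψ = 0 ↔ 1 = 0
(φ ↔ ψ) ↔ φ = 0 ↔ 0 = 1
~((φ ↔ ψ) ↔ φ) = ~1 = 0
No assignment yields a value below 0, so this is the minimum.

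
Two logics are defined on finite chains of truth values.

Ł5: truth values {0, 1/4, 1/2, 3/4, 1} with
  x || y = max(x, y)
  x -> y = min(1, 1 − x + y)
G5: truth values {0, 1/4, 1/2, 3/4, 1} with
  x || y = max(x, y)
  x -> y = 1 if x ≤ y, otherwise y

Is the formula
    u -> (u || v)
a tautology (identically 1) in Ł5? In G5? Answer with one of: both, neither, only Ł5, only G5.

both

In Ł5: every assignment gives 1 — tautology.
In G5: every assignment gives 1 — tautology.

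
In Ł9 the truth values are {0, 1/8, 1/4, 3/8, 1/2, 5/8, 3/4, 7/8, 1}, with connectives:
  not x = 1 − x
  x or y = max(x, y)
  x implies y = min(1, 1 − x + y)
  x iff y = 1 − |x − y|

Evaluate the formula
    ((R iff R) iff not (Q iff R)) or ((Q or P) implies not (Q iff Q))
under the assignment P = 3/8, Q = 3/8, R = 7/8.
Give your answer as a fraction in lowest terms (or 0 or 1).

R iff R = 7/8 iff 7/8 = 1
Q iff R = 3/8 iff 7/8 = 1/2
not (Q iff R) = not 1/2 = 1/2
(R iff R) iff not (Q iff R) = 1 iff 1/2 = 1/2
Q or P = 3/8 or 3/8 = 3/8
Q iff Q = 3/8 iff 3/8 = 1
not (Q iff Q) = not 1 = 0
(Q or P) implies not (Q iff Q) = 3/8 implies 0 = 5/8
((R iff R) iff not (Q iff R)) or ((Q or P) implies not (Q iff Q)) = 1/2 or 5/8 = 5/8

5/8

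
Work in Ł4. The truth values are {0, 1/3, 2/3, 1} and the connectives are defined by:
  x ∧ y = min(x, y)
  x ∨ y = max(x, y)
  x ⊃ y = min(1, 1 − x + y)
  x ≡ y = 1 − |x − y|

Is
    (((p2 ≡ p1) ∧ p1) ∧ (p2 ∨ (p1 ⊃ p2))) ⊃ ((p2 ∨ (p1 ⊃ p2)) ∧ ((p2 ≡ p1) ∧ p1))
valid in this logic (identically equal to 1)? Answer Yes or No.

Yes

p1 = 0, p2 = 0 ↦ 1
p1 = 0, p2 = 1/3 ↦ 1
p1 = 0, p2 = 2/3 ↦ 1
p1 = 0, p2 = 1 ↦ 1
p1 = 1/3, p2 = 0 ↦ 1
p1 = 1/3, p2 = 1/3 ↦ 1
p1 = 1/3, p2 = 2/3 ↦ 1
p1 = 1/3, p2 = 1 ↦ 1
p1 = 2/3, p2 = 0 ↦ 1
p1 = 2/3, p2 = 1/3 ↦ 1
p1 = 2/3, p2 = 2/3 ↦ 1
p1 = 2/3, p2 = 1 ↦ 1
p1 = 1, p2 = 0 ↦ 1
p1 = 1, p2 = 1/3 ↦ 1
p1 = 1, p2 = 2/3 ↦ 1
p1 = 1, p2 = 1 ↦ 1
Every assignment gives a value ≥ 1.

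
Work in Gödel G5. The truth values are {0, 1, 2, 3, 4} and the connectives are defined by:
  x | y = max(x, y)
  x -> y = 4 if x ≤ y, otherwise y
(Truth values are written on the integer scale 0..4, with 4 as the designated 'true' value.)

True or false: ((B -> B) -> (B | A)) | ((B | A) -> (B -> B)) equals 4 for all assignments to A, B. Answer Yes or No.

Yes

At A = 4, B = 2, for instance:
B -> B = 2 -> 2 = 4
B | A = 2 | 4 = 4
(B -> B) -> (B | A) = 4 -> 4 = 4
(B | A) -> (B -> B) = 4 -> 4 = 4
((B -> B) -> (B | A)) | ((B | A) -> (B -> B)) = 4 | 4 = 4
and checking the remaining 24 assignments likewise gives ≥ 4 in every case.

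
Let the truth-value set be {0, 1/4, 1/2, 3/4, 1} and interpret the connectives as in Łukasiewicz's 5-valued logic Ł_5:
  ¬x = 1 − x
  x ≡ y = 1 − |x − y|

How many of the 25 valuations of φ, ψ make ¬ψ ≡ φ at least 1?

5

value 1: 5 assignments (counts)
value 3/4: 8 assignments
value 1/2: 6 assignments
value 1/4: 4 assignments
value 0: 2 assignments
So 5 of the 25 assignments meet the threshold.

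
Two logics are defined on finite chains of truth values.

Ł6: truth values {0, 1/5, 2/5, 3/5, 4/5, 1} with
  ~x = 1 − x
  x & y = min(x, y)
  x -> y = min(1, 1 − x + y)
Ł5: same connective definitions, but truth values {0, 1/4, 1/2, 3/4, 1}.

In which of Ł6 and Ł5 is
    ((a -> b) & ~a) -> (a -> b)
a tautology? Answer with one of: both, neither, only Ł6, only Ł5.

both

In Ł6: every assignment gives 1 — tautology.
In Ł5: every assignment gives 1 — tautology.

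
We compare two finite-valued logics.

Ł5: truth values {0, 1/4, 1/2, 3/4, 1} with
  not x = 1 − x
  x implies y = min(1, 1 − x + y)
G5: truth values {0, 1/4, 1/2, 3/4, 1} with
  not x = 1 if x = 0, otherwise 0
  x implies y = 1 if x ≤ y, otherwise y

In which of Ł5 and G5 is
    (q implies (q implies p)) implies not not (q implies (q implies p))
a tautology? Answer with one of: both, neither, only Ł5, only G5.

In Ł5: every assignment gives 1 — tautology.
In G5: every assignment gives 1 — tautology.

both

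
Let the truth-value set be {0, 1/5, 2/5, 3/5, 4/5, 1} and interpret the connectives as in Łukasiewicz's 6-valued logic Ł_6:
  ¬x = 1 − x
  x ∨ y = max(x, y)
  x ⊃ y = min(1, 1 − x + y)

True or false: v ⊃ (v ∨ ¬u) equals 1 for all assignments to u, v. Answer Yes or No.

Yes

At u = 3/5, v = 1/5, for instance:
¬u = ¬3/5 = 2/5
v ∨ ¬u = 1/5 ∨ 2/5 = 2/5
v ⊃ (v ∨ ¬u) = 1/5 ⊃ 2/5 = 1
and checking the remaining 35 assignments likewise gives ≥ 1 in every case.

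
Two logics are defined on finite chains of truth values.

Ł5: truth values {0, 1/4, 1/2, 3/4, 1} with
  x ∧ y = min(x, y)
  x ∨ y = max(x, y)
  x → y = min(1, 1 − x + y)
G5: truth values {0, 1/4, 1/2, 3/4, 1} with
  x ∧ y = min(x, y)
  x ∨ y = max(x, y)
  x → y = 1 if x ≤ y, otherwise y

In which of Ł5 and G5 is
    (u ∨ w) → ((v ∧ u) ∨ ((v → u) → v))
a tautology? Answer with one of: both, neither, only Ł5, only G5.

In Ł5: at u = 0, v = 0, w = 1/4 the value is 3/4 — not a tautology.
In G5: at u = 0, v = 0, w = 1/4 the value is 0 — not a tautology.

neither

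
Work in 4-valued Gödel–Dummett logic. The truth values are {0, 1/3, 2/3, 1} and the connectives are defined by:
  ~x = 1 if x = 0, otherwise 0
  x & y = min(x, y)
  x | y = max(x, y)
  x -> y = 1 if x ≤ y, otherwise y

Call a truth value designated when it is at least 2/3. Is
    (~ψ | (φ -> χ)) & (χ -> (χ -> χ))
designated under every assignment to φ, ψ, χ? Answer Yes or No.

No

Counterexample: take φ = 1/3, ψ = 1/3, χ = 0.
~ψ = ~1/3 = 0
φ -> χ = 1/3 -> 0 = 0
~ψ | (φ -> χ) = 0 | 0 = 0
χ -> χ = 0 -> 0 = 1
χ -> (χ -> χ) = 0 -> 1 = 1
(~ψ | (φ -> χ)) & (χ -> (χ -> χ)) = 0 & 1 = 0
This gives 0, which is below 2/3.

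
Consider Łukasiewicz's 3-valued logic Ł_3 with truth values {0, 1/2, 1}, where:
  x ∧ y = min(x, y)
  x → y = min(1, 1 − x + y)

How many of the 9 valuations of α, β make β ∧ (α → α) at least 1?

α = 0, β = 0 ↦ 0  <
α = 0, β = 1/2 ↦ 1/2  <
α = 0, β = 1 ↦ 1  ≥
α = 1/2, β = 0 ↦ 0  <
α = 1/2, β = 1/2 ↦ 1/2  <
α = 1/2, β = 1 ↦ 1  ≥
α = 1, β = 0 ↦ 0  <
α = 1, β = 1/2 ↦ 1/2  <
α = 1, β = 1 ↦ 1  ≥
So 3 of the 9 assignments meet the threshold.

3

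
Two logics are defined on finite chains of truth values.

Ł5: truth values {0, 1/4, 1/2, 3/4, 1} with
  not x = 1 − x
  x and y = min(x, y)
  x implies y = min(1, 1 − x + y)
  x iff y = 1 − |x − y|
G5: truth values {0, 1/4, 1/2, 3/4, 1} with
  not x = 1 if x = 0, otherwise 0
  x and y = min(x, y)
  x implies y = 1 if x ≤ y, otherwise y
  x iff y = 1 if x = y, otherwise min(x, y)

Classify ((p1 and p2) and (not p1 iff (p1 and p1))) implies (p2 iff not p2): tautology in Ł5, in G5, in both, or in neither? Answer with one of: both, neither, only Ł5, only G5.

In Ł5: at p1 = 1/4, p2 = 1 the value is 3/4 — not a tautology.
In G5: every assignment gives 1 — tautology.

only G5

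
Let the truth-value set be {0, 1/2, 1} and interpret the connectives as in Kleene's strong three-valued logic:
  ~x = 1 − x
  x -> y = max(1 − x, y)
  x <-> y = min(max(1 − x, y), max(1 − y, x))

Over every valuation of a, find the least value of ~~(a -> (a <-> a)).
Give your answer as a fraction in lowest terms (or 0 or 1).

Take a = 1/2:
a <-> a = 1/2 <-> 1/2 = 1/2
a -> (a <-> a) = 1/2 -> 1/2 = 1/2
~(a -> (a <-> a)) = ~1/2 = 1/2
~~(a -> (a <-> a)) = ~1/2 = 1/2
No assignment yields a value below 1/2, so this is the minimum.

1/2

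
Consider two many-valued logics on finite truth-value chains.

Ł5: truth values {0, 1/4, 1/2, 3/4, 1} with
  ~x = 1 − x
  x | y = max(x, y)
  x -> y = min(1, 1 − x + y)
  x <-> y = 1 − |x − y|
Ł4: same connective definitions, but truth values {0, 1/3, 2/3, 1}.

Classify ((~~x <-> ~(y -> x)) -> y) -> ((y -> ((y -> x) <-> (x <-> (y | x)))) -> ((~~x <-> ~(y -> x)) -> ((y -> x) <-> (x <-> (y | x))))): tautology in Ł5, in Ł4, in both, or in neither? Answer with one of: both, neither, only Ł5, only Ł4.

both

In Ł5: every assignment gives 1 — tautology.
In Ł4: every assignment gives 1 — tautology.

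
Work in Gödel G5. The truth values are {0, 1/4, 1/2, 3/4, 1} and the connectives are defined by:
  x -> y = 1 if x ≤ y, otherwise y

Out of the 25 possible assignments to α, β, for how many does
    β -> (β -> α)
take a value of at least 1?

value 1: 15 assignments (counts)
value 3/4: 1 assignment
value 1/2: 2 assignments
value 1/4: 3 assignments
value 0: 4 assignments
So 15 of the 25 assignments meet the threshold.

15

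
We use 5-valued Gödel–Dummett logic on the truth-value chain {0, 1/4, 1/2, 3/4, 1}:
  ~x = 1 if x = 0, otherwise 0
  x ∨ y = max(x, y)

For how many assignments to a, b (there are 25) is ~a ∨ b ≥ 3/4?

value 1: 9 assignments (counts)
value 3/4: 4 assignments (counts)
value 1/2: 4 assignments
value 1/4: 4 assignments
value 0: 4 assignments
So 13 of the 25 assignments meet the threshold.

13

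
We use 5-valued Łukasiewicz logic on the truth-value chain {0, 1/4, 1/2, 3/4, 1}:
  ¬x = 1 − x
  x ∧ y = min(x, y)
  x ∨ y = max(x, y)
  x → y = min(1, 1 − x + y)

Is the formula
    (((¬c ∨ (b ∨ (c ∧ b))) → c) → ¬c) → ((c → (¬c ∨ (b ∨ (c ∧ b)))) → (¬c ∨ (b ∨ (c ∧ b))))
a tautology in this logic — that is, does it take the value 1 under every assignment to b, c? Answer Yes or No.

No

Counterexample: take b = 0, c = 1/4.
¬c = ¬1/4 = 3/4
c ∧ b = 1/4 ∧ 0 = 0
b ∨ (c ∧ b) = 0 ∨ 0 = 0
¬c ∨ (b ∨ (c ∧ b)) = 3/4 ∨ 0 = 3/4
(¬c ∨ (b ∨ (c ∧ b))) → c = 3/4 → 1/4 = 1/2
¬c = ¬1/4 = 3/4
((¬c ∨ (b ∨ (c ∧ b))) → c) → ¬c = 1/2 → 3/4 = 1
¬c = ¬1/4 = 3/4
c ∧ b = 1/4 ∧ 0 = 0
b ∨ (c ∧ b) = 0 ∨ 0 = 0
¬c ∨ (b ∨ (c ∧ b)) = 3/4 ∨ 0 = 3/4
c → (¬c ∨ (b ∨ (c ∧ b))) = 1/4 → 3/4 = 1
¬c = ¬1/4 = 3/4
c ∧ b = 1/4 ∧ 0 = 0
b ∨ (c ∧ b) = 0 ∨ 0 = 0
¬c ∨ (b ∨ (c ∧ b)) = 3/4 ∨ 0 = 3/4
(c → (¬c ∨ (b ∨ (c ∧ b)))) → (¬c ∨ (b ∨ (c ∧ b))) = 1 → 3/4 = 3/4
(((¬c ∨ (b ∨ (c ∧ b))) → c) → ¬c) → ((c → (¬c ∨ (b ∨ (c ∧ b)))) → (¬c ∨ (b ∨ (c ∧ b)))) = 1 → 3/4 = 3/4
This gives 3/4 ≠ 1.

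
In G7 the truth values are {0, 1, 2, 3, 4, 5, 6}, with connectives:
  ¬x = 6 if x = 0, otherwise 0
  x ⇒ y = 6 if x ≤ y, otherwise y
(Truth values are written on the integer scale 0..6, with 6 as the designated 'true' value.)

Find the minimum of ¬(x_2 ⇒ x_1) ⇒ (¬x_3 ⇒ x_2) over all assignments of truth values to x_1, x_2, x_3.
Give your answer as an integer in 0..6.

1

Take x_1 = 0, x_2 = 1, x_3 = 0:
x_2 ⇒ x_1 = 1 ⇒ 0 = 0
¬(x_2 ⇒ x_1) = ¬0 = 6
¬x_3 = ¬0 = 6
¬x_3 ⇒ x_2 = 6 ⇒ 1 = 1
¬(x_2 ⇒ x_1) ⇒ (¬x_3 ⇒ x_2) = 6 ⇒ 1 = 1
No assignment yields a value below 1, so this is the minimum.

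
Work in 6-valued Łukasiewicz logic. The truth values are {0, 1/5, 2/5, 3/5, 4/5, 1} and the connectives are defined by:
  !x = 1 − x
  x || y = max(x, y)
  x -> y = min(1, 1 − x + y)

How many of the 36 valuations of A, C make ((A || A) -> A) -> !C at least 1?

value 1: 6 assignments (counts)
value 4/5: 6 assignments
value 3/5: 6 assignments
value 2/5: 6 assignments
value 1/5: 6 assignments
value 0: 6 assignments
So 6 of the 36 assignments meet the threshold.

6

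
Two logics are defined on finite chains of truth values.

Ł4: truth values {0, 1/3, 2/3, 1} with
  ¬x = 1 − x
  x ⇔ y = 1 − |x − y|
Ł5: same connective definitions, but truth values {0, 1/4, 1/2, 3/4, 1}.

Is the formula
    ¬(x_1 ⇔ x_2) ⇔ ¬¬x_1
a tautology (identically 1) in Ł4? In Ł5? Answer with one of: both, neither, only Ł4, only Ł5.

neither

In Ł4: at x_1 = 0, x_2 = 1/3 the value is 2/3 — not a tautology.
In Ł5: at x_1 = 0, x_2 = 1/4 the value is 3/4 — not a tautology.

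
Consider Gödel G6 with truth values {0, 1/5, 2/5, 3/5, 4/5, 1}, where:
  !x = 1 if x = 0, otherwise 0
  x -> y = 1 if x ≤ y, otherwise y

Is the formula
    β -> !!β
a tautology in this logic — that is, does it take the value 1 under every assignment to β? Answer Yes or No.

β = 0 ↦ 1
β = 1/5 ↦ 1
β = 2/5 ↦ 1
β = 3/5 ↦ 1
β = 4/5 ↦ 1
β = 1 ↦ 1
Every assignment gives a value ≥ 1.

Yes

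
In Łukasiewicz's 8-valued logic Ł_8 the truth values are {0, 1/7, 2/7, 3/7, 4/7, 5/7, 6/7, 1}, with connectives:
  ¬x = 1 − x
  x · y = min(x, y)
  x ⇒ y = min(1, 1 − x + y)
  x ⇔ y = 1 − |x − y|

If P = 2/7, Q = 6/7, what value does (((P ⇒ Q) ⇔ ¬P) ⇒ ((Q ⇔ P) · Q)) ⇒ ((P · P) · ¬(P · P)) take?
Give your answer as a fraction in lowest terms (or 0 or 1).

4/7

P ⇒ Q = 2/7 ⇒ 6/7 = 1
¬P = ¬2/7 = 5/7
(P ⇒ Q) ⇔ ¬P = 1 ⇔ 5/7 = 5/7
Q ⇔ P = 6/7 ⇔ 2/7 = 3/7
(Q ⇔ P) · Q = 3/7 · 6/7 = 3/7
((P ⇒ Q) ⇔ ¬P) ⇒ ((Q ⇔ P) · Q) = 5/7 ⇒ 3/7 = 5/7
P · P = 2/7 · 2/7 = 2/7
P · P = 2/7 · 2/7 = 2/7
¬(P · P) = ¬2/7 = 5/7
(P · P) · ¬(P · P) = 2/7 · 5/7 = 2/7
(((P ⇒ Q) ⇔ ¬P) ⇒ ((Q ⇔ P) · Q)) ⇒ ((P · P) · ¬(P · P)) = 5/7 ⇒ 2/7 = 4/7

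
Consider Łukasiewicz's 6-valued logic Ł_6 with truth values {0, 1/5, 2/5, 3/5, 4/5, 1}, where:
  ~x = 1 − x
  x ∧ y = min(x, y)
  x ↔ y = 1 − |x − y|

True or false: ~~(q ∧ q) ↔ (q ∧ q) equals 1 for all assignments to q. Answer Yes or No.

Yes

q = 0 ↦ 1
q = 1/5 ↦ 1
q = 2/5 ↦ 1
q = 3/5 ↦ 1
q = 4/5 ↦ 1
q = 1 ↦ 1
Every assignment gives a value ≥ 1.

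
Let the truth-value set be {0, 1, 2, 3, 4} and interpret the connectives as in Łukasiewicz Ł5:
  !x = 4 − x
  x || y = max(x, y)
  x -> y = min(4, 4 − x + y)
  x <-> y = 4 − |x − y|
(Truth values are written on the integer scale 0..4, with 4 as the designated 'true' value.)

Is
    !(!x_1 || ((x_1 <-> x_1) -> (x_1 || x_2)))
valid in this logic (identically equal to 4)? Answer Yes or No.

Counterexample: take x_1 = 0, x_2 = 0.
!x_1 = !0 = 4
x_1 <-> x_1 = 0 <-> 0 = 4
x_1 || x_2 = 0 || 0 = 0
(x_1 <-> x_1) -> (x_1 || x_2) = 4 -> 0 = 0
!x_1 || ((x_1 <-> x_1) -> (x_1 || x_2)) = 4 || 0 = 4
!(!x_1 || ((x_1 <-> x_1) -> (x_1 || x_2))) = !4 = 0
This gives 0 ≠ 4.

No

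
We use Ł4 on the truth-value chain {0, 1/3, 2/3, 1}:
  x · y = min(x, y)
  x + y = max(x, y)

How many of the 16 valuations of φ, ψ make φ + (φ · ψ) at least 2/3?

8

φ = 0, ψ = 0 ↦ 0  <
φ = 0, ψ = 1/3 ↦ 0  <
φ = 0, ψ = 2/3 ↦ 0  <
φ = 0, ψ = 1 ↦ 0  <
φ = 1/3, ψ = 0 ↦ 1/3  <
φ = 1/3, ψ = 1/3 ↦ 1/3  <
φ = 1/3, ψ = 2/3 ↦ 1/3  <
φ = 1/3, ψ = 1 ↦ 1/3  <
φ = 2/3, ψ = 0 ↦ 2/3  ≥
φ = 2/3, ψ = 1/3 ↦ 2/3  ≥
φ = 2/3, ψ = 2/3 ↦ 2/3  ≥
φ = 2/3, ψ = 1 ↦ 2/3  ≥
φ = 1, ψ = 0 ↦ 1  ≥
φ = 1, ψ = 1/3 ↦ 1  ≥
φ = 1, ψ = 2/3 ↦ 1  ≥
φ = 1, ψ = 1 ↦ 1  ≥
So 8 of the 16 assignments meet the threshold.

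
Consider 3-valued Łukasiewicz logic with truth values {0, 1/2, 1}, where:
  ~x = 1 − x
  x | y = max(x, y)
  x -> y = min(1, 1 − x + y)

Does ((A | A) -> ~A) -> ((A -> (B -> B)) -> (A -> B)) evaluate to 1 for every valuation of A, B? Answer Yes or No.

No

Counterexample: take A = 1/2, B = 0.
A | A = 1/2 | 1/2 = 1/2
~A = ~1/2 = 1/2
(A | A) -> ~A = 1/2 -> 1/2 = 1
B -> B = 0 -> 0 = 1
A -> (B -> B) = 1/2 -> 1 = 1
A -> B = 1/2 -> 0 = 1/2
(A -> (B -> B)) -> (A -> B) = 1 -> 1/2 = 1/2
((A | A) -> ~A) -> ((A -> (B -> B)) -> (A -> B)) = 1 -> 1/2 = 1/2
This gives 1/2 ≠ 1.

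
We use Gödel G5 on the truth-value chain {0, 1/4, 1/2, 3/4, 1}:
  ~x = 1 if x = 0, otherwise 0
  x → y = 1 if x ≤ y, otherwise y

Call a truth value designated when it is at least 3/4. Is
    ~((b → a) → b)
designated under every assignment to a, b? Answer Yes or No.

No

Counterexample: take a = 0, b = 1/4.
b → a = 1/4 → 0 = 0
(b → a) → b = 0 → 1/4 = 1
~((b → a) → b) = ~1 = 0
This gives 0, which is below 3/4.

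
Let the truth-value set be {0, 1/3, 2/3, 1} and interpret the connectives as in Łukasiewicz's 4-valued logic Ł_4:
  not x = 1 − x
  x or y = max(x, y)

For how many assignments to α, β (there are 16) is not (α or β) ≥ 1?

α = 0, β = 0 ↦ 1  ≥
α = 0, β = 1/3 ↦ 2/3  <
α = 0, β = 2/3 ↦ 1/3  <
α = 0, β = 1 ↦ 0  <
α = 1/3, β = 0 ↦ 2/3  <
α = 1/3, β = 1/3 ↦ 2/3  <
α = 1/3, β = 2/3 ↦ 1/3  <
α = 1/3, β = 1 ↦ 0  <
α = 2/3, β = 0 ↦ 1/3  <
α = 2/3, β = 1/3 ↦ 1/3  <
α = 2/3, β = 2/3 ↦ 1/3  <
α = 2/3, β = 1 ↦ 0  <
α = 1, β = 0 ↦ 0  <
α = 1, β = 1/3 ↦ 0  <
α = 1, β = 2/3 ↦ 0  <
α = 1, β = 1 ↦ 0  <
So 1 of the 16 assignments meets the threshold.

1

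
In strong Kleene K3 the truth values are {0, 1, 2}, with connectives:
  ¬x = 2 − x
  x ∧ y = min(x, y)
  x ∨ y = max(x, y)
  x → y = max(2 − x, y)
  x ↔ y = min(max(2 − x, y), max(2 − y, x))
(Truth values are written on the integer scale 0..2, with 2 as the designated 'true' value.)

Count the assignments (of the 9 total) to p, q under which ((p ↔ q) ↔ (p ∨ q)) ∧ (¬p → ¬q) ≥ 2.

1

p = 0, q = 0 ↦ 0  <
p = 0, q = 1 ↦ 1  <
p = 0, q = 2 ↦ 0  <
p = 1, q = 0 ↦ 1  <
p = 1, q = 1 ↦ 1  <
p = 1, q = 2 ↦ 1  <
p = 2, q = 0 ↦ 0  <
p = 2, q = 1 ↦ 1  <
p = 2, q = 2 ↦ 2  ≥
So 1 of the 9 assignments meets the threshold.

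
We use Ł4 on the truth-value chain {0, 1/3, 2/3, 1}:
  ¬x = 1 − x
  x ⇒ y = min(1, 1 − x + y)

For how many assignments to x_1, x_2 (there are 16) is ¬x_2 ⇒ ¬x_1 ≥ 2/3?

13

x_1 = 0, x_2 = 0 ↦ 1  ≥
x_1 = 0, x_2 = 1/3 ↦ 1  ≥
x_1 = 0, x_2 = 2/3 ↦ 1  ≥
x_1 = 0, x_2 = 1 ↦ 1  ≥
x_1 = 1/3, x_2 = 0 ↦ 2/3  ≥
x_1 = 1/3, x_2 = 1/3 ↦ 1  ≥
x_1 = 1/3, x_2 = 2/3 ↦ 1  ≥
x_1 = 1/3, x_2 = 1 ↦ 1  ≥
x_1 = 2/3, x_2 = 0 ↦ 1/3  <
x_1 = 2/3, x_2 = 1/3 ↦ 2/3  ≥
x_1 = 2/3, x_2 = 2/3 ↦ 1  ≥
x_1 = 2/3, x_2 = 1 ↦ 1  ≥
x_1 = 1, x_2 = 0 ↦ 0  <
x_1 = 1, x_2 = 1/3 ↦ 1/3  <
x_1 = 1, x_2 = 2/3 ↦ 2/3  ≥
x_1 = 1, x_2 = 1 ↦ 1  ≥
So 13 of the 16 assignments meet the threshold.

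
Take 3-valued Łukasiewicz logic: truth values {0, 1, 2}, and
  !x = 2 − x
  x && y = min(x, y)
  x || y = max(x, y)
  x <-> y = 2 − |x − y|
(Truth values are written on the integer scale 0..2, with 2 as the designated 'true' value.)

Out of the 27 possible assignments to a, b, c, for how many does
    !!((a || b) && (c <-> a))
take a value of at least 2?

5

value 2: 5 assignments (counts)
value 1: 14 assignments
value 0: 8 assignments
So 5 of the 27 assignments meet the threshold.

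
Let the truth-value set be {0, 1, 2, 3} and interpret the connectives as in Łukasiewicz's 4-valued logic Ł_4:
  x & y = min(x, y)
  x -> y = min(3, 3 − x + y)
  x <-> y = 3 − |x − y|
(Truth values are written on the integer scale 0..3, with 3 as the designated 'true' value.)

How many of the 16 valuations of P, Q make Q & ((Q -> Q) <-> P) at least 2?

4

P = 0, Q = 0 ↦ 0  <
P = 0, Q = 1 ↦ 0  <
P = 0, Q = 2 ↦ 0  <
P = 0, Q = 3 ↦ 0  <
P = 1, Q = 0 ↦ 0  <
P = 1, Q = 1 ↦ 1  <
P = 1, Q = 2 ↦ 1  <
P = 1, Q = 3 ↦ 1  <
P = 2, Q = 0 ↦ 0  <
P = 2, Q = 1 ↦ 1  <
P = 2, Q = 2 ↦ 2  ≥
P = 2, Q = 3 ↦ 2  ≥
P = 3, Q = 0 ↦ 0  <
P = 3, Q = 1 ↦ 1  <
P = 3, Q = 2 ↦ 2  ≥
P = 3, Q = 3 ↦ 3  ≥
So 4 of the 16 assignments meet the threshold.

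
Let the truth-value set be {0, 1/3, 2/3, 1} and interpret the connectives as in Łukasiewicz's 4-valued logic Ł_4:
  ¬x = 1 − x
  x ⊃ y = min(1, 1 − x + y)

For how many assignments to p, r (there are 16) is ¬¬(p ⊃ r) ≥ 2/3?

13

p = 0, r = 0 ↦ 1  ≥
p = 0, r = 1/3 ↦ 1  ≥
p = 0, r = 2/3 ↦ 1  ≥
p = 0, r = 1 ↦ 1  ≥
p = 1/3, r = 0 ↦ 2/3  ≥
p = 1/3, r = 1/3 ↦ 1  ≥
p = 1/3, r = 2/3 ↦ 1  ≥
p = 1/3, r = 1 ↦ 1  ≥
p = 2/3, r = 0 ↦ 1/3  <
p = 2/3, r = 1/3 ↦ 2/3  ≥
p = 2/3, r = 2/3 ↦ 1  ≥
p = 2/3, r = 1 ↦ 1  ≥
p = 1, r = 0 ↦ 0  <
p = 1, r = 1/3 ↦ 1/3  <
p = 1, r = 2/3 ↦ 2/3  ≥
p = 1, r = 1 ↦ 1  ≥
So 13 of the 16 assignments meet the threshold.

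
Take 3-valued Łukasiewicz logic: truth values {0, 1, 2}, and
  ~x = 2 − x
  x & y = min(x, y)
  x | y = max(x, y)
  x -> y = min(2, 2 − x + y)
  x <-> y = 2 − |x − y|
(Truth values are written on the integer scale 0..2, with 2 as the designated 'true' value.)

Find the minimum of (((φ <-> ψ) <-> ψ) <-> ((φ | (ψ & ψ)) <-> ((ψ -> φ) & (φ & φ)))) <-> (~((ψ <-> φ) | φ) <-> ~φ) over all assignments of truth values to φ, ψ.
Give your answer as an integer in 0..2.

1

Take φ = 1, ψ = 0:
φ <-> ψ = 1 <-> 0 = 1
(φ <-> ψ) <-> ψ = 1 <-> 0 = 1
ψ & ψ = 0 & 0 = 0
φ | (ψ & ψ) = 1 | 0 = 1
ψ -> φ = 0 -> 1 = 2
φ & φ = 1 & 1 = 1
(ψ -> φ) & (φ & φ) = 2 & 1 = 1
(φ | (ψ & ψ)) <-> ((ψ -> φ) & (φ & φ)) = 1 <-> 1 = 2
((φ <-> ψ) <-> ψ) <-> ((φ | (ψ & ψ)) <-> ((ψ -> φ) & (φ & φ))) = 1 <-> 2 = 1
ψ <-> φ = 0 <-> 1 = 1
(ψ <-> φ) | φ = 1 | 1 = 1
~((ψ <-> φ) | φ) = ~1 = 1
~φ = ~1 = 1
~((ψ <-> φ) | φ) <-> ~φ = 1 <-> 1 = 2
(((φ <-> ψ) <-> ψ) <-> ((φ | (ψ & ψ)) <-> ((ψ -> φ) & (φ & φ)))) <-> (~((ψ <-> φ) | φ) <-> ~φ) = 1 <-> 2 = 1
No assignment yields a value below 1, so this is the minimum.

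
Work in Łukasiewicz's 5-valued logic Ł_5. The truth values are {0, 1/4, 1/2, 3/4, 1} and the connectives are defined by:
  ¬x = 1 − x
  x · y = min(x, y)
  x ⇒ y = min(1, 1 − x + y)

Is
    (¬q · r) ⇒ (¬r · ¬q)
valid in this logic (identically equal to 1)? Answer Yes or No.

No

Counterexample: take q = 0, r = 3/4.
¬q = ¬0 = 1
¬q · r = 1 · 3/4 = 3/4
¬r = ¬3/4 = 1/4
¬q = ¬0 = 1
¬r · ¬q = 1/4 · 1 = 1/4
(¬q · r) ⇒ (¬r · ¬q) = 3/4 ⇒ 1/4 = 1/2
This gives 1/2 ≠ 1.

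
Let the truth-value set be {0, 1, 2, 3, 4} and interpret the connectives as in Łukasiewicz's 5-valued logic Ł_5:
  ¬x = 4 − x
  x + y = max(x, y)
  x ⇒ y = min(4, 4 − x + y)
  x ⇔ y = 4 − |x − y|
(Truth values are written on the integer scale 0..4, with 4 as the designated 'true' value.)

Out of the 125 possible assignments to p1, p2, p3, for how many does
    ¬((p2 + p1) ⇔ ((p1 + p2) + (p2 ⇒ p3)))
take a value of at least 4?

value 4: 5 assignments (counts)
value 3: 13 assignments
value 2: 20 assignments
value 1: 24 assignments
value 0: 63 assignments
So 5 of the 125 assignments meet the threshold.

5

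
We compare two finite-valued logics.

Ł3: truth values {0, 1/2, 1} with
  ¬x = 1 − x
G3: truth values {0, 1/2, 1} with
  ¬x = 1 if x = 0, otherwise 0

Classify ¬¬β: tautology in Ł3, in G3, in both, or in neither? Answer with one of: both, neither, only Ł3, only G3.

neither

In Ł3: at β = 0 the value is 0 — not a tautology.
In G3: at β = 0 the value is 0 — not a tautology.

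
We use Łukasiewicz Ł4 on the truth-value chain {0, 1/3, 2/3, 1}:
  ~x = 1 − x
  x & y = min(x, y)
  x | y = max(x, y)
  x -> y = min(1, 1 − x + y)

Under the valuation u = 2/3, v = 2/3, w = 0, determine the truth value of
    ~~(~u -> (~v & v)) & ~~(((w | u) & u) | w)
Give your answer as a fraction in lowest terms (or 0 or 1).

~u = ~2/3 = 1/3
~v = ~2/3 = 1/3
~v & v = 1/3 & 2/3 = 1/3
~u -> (~v & v) = 1/3 -> 1/3 = 1
~(~u -> (~v & v)) = ~1 = 0
~~(~u -> (~v & v)) = ~0 = 1
w | u = 0 | 2/3 = 2/3
(w | u) & u = 2/3 & 2/3 = 2/3
((w | u) & u) | w = 2/3 | 0 = 2/3
~(((w | u) & u) | w) = ~2/3 = 1/3
~~(((w | u) & u) | w) = ~1/3 = 2/3
~~(~u -> (~v & v)) & ~~(((w | u) & u) | w) = 1 & 2/3 = 2/3

2/3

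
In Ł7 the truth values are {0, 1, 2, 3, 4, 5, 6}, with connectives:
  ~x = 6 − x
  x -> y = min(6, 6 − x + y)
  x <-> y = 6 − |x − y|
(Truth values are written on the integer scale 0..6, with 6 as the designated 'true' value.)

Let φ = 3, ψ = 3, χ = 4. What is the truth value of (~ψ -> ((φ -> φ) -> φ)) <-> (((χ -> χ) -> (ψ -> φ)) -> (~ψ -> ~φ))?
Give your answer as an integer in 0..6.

~ψ = ~3 = 3
φ -> φ = 3 -> 3 = 6
(φ -> φ) -> φ = 6 -> 3 = 3
~ψ -> ((φ -> φ) -> φ) = 3 -> 3 = 6
χ -> χ = 4 -> 4 = 6
ψ -> φ = 3 -> 3 = 6
(χ -> χ) -> (ψ -> φ) = 6 -> 6 = 6
~ψ = ~3 = 3
~φ = ~3 = 3
~ψ -> ~φ = 3 -> 3 = 6
((χ -> χ) -> (ψ -> φ)) -> (~ψ -> ~φ) = 6 -> 6 = 6
(~ψ -> ((φ -> φ) -> φ)) <-> (((χ -> χ) -> (ψ -> φ)) -> (~ψ -> ~φ)) = 6 <-> 6 = 6

6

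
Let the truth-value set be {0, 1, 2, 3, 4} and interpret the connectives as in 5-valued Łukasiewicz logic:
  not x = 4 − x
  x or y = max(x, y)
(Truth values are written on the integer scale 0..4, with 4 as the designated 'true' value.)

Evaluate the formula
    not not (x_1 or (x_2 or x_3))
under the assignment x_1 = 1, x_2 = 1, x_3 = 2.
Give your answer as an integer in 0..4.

2

x_2 or x_3 = 1 or 2 = 2
x_1 or (x_2 or x_3) = 1 or 2 = 2
not (x_1 or (x_2 or x_3)) = not 2 = 2
not not (x_1 or (x_2 or x_3)) = not 2 = 2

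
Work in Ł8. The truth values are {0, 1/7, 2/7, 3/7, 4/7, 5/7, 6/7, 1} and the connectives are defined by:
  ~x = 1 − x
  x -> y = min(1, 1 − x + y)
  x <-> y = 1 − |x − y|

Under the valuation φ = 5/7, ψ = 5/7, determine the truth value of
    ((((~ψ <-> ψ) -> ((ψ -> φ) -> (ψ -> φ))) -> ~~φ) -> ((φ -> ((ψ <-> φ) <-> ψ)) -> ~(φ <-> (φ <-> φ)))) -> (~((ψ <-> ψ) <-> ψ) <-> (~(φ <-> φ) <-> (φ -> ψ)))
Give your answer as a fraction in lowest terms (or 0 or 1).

~ψ = ~5/7 = 2/7
~ψ <-> ψ = 2/7 <-> 5/7 = 4/7
ψ -> φ = 5/7 -> 5/7 = 1
ψ -> φ = 5/7 -> 5/7 = 1
(ψ -> φ) -> (ψ -> φ) = 1 -> 1 = 1
(~ψ <-> ψ) -> ((ψ -> φ) -> (ψ -> φ)) = 4/7 -> 1 = 1
~φ = ~5/7 = 2/7
~~φ = ~2/7 = 5/7
((~ψ <-> ψ) -> ((ψ -> φ) -> (ψ -> φ))) -> ~~φ = 1 -> 5/7 = 5/7
ψ <-> φ = 5/7 <-> 5/7 = 1
(ψ <-> φ) <-> ψ = 1 <-> 5/7 = 5/7
φ -> ((ψ <-> φ) <-> ψ) = 5/7 -> 5/7 = 1
φ <-> φ = 5/7 <-> 5/7 = 1
φ <-> (φ <-> φ) = 5/7 <-> 1 = 5/7
~(φ <-> (φ <-> φ)) = ~5/7 = 2/7
(φ -> ((ψ <-> φ) <-> ψ)) -> ~(φ <-> (φ <-> φ)) = 1 -> 2/7 = 2/7
(((~ψ <-> ψ) -> ((ψ -> φ) -> (ψ -> φ))) -> ~~φ) -> ((φ -> ((ψ <-> φ) <-> ψ)) -> ~(φ <-> (φ <-> φ))) = 5/7 -> 2/7 = 4/7
ψ <-> ψ = 5/7 <-> 5/7 = 1
(ψ <-> ψ) <-> ψ = 1 <-> 5/7 = 5/7
~((ψ <-> ψ) <-> ψ) = ~5/7 = 2/7
φ <-> φ = 5/7 <-> 5/7 = 1
~(φ <-> φ) = ~1 = 0
φ -> ψ = 5/7 -> 5/7 = 1
~(φ <-> φ) <-> (φ -> ψ) = 0 <-> 1 = 0
~((ψ <-> ψ) <-> ψ) <-> (~(φ <-> φ) <-> (φ -> ψ)) = 2/7 <-> 0 = 5/7
((((~ψ <-> ψ) -> ((ψ -> φ) -> (ψ -> φ))) -> ~~φ) -> ((φ -> ((ψ <-> φ) <-> ψ)) -> ~(φ <-> (φ <-> φ)))) -> (~((ψ <-> ψ) <-> ψ) <-> (~(φ <-> φ) <-> (φ -> ψ))) = 4/7 -> 5/7 = 1

1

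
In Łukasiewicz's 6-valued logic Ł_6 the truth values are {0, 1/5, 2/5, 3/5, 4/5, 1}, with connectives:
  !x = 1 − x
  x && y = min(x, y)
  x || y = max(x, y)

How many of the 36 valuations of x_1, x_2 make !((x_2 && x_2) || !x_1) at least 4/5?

value 1: 1 assignment (counts)
value 4/5: 3 assignments (counts)
value 3/5: 5 assignments
value 2/5: 7 assignments
value 1/5: 9 assignments
value 0: 11 assignments
So 4 of the 36 assignments meet the threshold.

4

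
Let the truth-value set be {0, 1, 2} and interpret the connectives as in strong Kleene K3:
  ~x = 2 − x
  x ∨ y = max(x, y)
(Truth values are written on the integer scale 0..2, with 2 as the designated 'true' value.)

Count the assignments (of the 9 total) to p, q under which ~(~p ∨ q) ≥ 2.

1

p = 0, q = 0 ↦ 0  <
p = 0, q = 1 ↦ 0  <
p = 0, q = 2 ↦ 0  <
p = 1, q = 0 ↦ 1  <
p = 1, q = 1 ↦ 1  <
p = 1, q = 2 ↦ 0  <
p = 2, q = 0 ↦ 2  ≥
p = 2, q = 1 ↦ 1  <
p = 2, q = 2 ↦ 0  <
So 1 of the 9 assignments meets the threshold.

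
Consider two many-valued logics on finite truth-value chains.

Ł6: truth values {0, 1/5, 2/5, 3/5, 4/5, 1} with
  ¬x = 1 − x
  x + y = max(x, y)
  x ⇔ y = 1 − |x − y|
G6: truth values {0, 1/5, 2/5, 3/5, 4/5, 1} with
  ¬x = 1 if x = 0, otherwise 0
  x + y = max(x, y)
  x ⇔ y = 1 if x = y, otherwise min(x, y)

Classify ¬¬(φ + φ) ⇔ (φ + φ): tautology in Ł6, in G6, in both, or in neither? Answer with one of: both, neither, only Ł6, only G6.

In Ł6: every assignment gives 1 — tautology.
In G6: at φ = 1/5 the value is 1/5 — not a tautology.

only Ł6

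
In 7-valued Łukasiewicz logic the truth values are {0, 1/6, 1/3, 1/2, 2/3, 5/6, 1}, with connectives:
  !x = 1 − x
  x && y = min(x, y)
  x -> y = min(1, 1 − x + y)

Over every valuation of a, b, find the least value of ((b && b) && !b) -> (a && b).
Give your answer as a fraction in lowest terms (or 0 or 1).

1/2

Take a = 0, b = 1/2:
b && b = 1/2 && 1/2 = 1/2
!b = !1/2 = 1/2
(b && b) && !b = 1/2 && 1/2 = 1/2
a && b = 0 && 1/2 = 0
((b && b) && !b) -> (a && b) = 1/2 -> 0 = 1/2
No assignment yields a value below 1/2, so this is the minimum.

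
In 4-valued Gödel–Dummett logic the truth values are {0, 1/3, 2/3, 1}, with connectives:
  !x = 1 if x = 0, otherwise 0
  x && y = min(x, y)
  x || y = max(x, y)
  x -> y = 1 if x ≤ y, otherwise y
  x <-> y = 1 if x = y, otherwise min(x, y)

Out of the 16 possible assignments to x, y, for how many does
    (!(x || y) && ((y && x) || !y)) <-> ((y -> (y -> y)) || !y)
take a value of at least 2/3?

x = 0, y = 0 ↦ 1  ≥
x = 0, y = 1/3 ↦ 0  <
x = 0, y = 2/3 ↦ 0  <
x = 0, y = 1 ↦ 0  <
x = 1/3, y = 0 ↦ 0  <
x = 1/3, y = 1/3 ↦ 0  <
x = 1/3, y = 2/3 ↦ 0  <
x = 1/3, y = 1 ↦ 0  <
x = 2/3, y = 0 ↦ 0  <
x = 2/3, y = 1/3 ↦ 0  <
x = 2/3, y = 2/3 ↦ 0  <
x = 2/3, y = 1 ↦ 0  <
x = 1, y = 0 ↦ 0  <
x = 1, y = 1/3 ↦ 0  <
x = 1, y = 2/3 ↦ 0  <
x = 1, y = 1 ↦ 0  <
So 1 of the 16 assignments meets the threshold.

1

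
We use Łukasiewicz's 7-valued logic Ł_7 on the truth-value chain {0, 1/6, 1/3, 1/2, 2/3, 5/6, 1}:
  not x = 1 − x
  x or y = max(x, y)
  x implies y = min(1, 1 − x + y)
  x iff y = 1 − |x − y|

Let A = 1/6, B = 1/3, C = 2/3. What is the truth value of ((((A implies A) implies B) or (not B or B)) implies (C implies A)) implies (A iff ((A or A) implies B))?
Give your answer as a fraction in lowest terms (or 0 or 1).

1/3

A implies A = 1/6 implies 1/6 = 1
(A implies A) implies B = 1 implies 1/3 = 1/3
not B = not 1/3 = 2/3
not B or B = 2/3 or 1/3 = 2/3
((A implies A) implies B) or (not B or B) = 1/3 or 2/3 = 2/3
C implies A = 2/3 implies 1/6 = 1/2
(((A implies A) implies B) or (not B or B)) implies (C implies A) = 2/3 implies 1/2 = 5/6
A or A = 1/6 or 1/6 = 1/6
(A or A) implies B = 1/6 implies 1/3 = 1
A iff ((A or A) implies B) = 1/6 iff 1 = 1/6
((((A implies A) implies B) or (not B or B)) implies (C implies A)) implies (A iff ((A or A) implies B)) = 5/6 implies 1/6 = 1/3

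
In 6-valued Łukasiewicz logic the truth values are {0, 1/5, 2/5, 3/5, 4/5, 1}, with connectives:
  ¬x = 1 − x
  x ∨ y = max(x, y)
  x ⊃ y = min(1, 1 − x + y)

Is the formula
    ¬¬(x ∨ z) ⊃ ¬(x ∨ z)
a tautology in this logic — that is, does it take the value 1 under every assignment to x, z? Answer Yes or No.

No

Counterexample: take x = 0, z = 3/5.
x ∨ z = 0 ∨ 3/5 = 3/5
¬(x ∨ z) = ¬3/5 = 2/5
¬¬(x ∨ z) = ¬2/5 = 3/5
¬(x ∨ z) = ¬3/5 = 2/5
¬¬(x ∨ z) ⊃ ¬(x ∨ z) = 3/5 ⊃ 2/5 = 4/5
This gives 4/5 ≠ 1.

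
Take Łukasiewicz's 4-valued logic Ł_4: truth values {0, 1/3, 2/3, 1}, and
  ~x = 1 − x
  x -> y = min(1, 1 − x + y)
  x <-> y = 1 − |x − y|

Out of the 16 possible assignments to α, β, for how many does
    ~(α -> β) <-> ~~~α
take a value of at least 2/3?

7

α = 0, β = 0 ↦ 0  <
α = 0, β = 1/3 ↦ 0  <
α = 0, β = 2/3 ↦ 0  <
α = 0, β = 1 ↦ 0  <
α = 1/3, β = 0 ↦ 2/3  ≥
α = 1/3, β = 1/3 ↦ 1/3  <
α = 1/3, β = 2/3 ↦ 1/3  <
α = 1/3, β = 1 ↦ 1/3  <
α = 2/3, β = 0 ↦ 2/3  ≥
α = 2/3, β = 1/3 ↦ 1  ≥
α = 2/3, β = 2/3 ↦ 2/3  ≥
α = 2/3, β = 1 ↦ 2/3  ≥
α = 1, β = 0 ↦ 0  <
α = 1, β = 1/3 ↦ 1/3  <
α = 1, β = 2/3 ↦ 2/3  ≥
α = 1, β = 1 ↦ 1  ≥
So 7 of the 16 assignments meet the threshold.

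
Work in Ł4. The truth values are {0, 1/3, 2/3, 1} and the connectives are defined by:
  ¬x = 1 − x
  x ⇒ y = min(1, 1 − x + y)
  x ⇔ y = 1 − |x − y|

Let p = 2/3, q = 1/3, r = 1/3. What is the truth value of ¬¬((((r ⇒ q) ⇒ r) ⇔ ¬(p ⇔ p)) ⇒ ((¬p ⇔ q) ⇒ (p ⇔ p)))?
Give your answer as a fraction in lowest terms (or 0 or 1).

r ⇒ q = 1/3 ⇒ 1/3 = 1
(r ⇒ q) ⇒ r = 1 ⇒ 1/3 = 1/3
p ⇔ p = 2/3 ⇔ 2/3 = 1
¬(p ⇔ p) = ¬1 = 0
((r ⇒ q) ⇒ r) ⇔ ¬(p ⇔ p) = 1/3 ⇔ 0 = 2/3
¬p = ¬2/3 = 1/3
¬p ⇔ q = 1/3 ⇔ 1/3 = 1
p ⇔ p = 2/3 ⇔ 2/3 = 1
(¬p ⇔ q) ⇒ (p ⇔ p) = 1 ⇒ 1 = 1
(((r ⇒ q) ⇒ r) ⇔ ¬(p ⇔ p)) ⇒ ((¬p ⇔ q) ⇒ (p ⇔ p)) = 2/3 ⇒ 1 = 1
¬((((r ⇒ q) ⇒ r) ⇔ ¬(p ⇔ p)) ⇒ ((¬p ⇔ q) ⇒ (p ⇔ p))) = ¬1 = 0
¬¬((((r ⇒ q) ⇒ r) ⇔ ¬(p ⇔ p)) ⇒ ((¬p ⇔ q) ⇒ (p ⇔ p))) = ¬0 = 1

1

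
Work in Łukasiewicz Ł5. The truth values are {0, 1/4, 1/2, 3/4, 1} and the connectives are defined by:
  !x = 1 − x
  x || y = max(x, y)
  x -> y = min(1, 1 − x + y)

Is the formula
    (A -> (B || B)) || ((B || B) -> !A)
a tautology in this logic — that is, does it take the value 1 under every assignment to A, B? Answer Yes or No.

Counterexample: take A = 3/4, B = 1/2.
B || B = 1/2 || 1/2 = 1/2
A -> (B || B) = 3/4 -> 1/2 = 3/4
B || B = 1/2 || 1/2 = 1/2
!A = !3/4 = 1/4
(B || B) -> !A = 1/2 -> 1/4 = 3/4
(A -> (B || B)) || ((B || B) -> !A) = 3/4 || 3/4 = 3/4
This gives 3/4 ≠ 1.

No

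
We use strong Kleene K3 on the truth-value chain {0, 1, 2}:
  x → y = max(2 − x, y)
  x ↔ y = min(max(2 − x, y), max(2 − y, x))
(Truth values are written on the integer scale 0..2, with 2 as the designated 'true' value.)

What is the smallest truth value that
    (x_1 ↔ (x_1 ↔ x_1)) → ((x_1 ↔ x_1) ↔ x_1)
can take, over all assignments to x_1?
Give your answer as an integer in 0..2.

1

Take x_1 = 1:
x_1 ↔ x_1 = 1 ↔ 1 = 1
x_1 ↔ (x_1 ↔ x_1) = 1 ↔ 1 = 1
x_1 ↔ x_1 = 1 ↔ 1 = 1
(x_1 ↔ x_1) ↔ x_1 = 1 ↔ 1 = 1
(x_1 ↔ (x_1 ↔ x_1)) → ((x_1 ↔ x_1) ↔ x_1) = 1 → 1 = 1
No assignment yields a value below 1, so this is the minimum.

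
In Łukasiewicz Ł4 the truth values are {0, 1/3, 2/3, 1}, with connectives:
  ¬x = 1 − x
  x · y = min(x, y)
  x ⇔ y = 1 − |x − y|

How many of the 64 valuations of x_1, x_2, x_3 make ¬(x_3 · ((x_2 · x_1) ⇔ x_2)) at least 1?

19

value 1: 19 assignments (counts)
value 2/3: 19 assignments
value 1/3: 16 assignments
value 0: 10 assignments
So 19 of the 64 assignments meet the threshold.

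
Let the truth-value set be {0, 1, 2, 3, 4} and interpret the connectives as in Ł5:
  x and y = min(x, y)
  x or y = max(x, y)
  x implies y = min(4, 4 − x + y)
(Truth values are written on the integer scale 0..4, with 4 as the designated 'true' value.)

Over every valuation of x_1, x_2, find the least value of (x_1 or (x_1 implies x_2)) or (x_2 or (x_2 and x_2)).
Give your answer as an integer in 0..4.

2

Take x_1 = 2, x_2 = 0:
x_1 implies x_2 = 2 implies 0 = 2
x_1 or (x_1 implies x_2) = 2 or 2 = 2
x_2 and x_2 = 0 and 0 = 0
x_2 or (x_2 and x_2) = 0 or 0 = 0
(x_1 or (x_1 implies x_2)) or (x_2 or (x_2 and x_2)) = 2 or 0 = 2
No assignment yields a value below 2, so this is the minimum.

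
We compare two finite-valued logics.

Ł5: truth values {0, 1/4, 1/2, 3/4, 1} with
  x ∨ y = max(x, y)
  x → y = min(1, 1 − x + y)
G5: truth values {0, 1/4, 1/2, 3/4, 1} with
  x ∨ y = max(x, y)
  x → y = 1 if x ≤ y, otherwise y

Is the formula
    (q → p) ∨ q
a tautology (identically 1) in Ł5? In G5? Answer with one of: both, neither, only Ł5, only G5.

In Ł5: at p = 0, q = 1/4 the value is 3/4 — not a tautology.
In G5: at p = 0, q = 1/4 the value is 1/4 — not a tautology.

neither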